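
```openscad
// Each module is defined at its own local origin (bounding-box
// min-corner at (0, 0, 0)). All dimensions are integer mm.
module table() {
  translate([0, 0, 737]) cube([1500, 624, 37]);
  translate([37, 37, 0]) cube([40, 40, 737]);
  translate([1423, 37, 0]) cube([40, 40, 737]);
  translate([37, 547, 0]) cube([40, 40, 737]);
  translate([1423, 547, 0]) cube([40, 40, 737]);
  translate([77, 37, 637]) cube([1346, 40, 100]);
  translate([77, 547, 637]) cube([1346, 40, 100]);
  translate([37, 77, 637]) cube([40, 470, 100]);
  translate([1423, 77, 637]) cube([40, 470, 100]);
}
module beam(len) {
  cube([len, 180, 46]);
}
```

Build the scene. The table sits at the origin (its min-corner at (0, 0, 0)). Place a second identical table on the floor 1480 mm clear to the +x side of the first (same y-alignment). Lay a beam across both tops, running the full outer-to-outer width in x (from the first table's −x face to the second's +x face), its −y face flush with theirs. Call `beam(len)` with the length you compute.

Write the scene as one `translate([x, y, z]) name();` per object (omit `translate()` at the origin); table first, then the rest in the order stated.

table();
translate([2980, 0, 0]) table();
translate([0, 0, 774]) beam(4480);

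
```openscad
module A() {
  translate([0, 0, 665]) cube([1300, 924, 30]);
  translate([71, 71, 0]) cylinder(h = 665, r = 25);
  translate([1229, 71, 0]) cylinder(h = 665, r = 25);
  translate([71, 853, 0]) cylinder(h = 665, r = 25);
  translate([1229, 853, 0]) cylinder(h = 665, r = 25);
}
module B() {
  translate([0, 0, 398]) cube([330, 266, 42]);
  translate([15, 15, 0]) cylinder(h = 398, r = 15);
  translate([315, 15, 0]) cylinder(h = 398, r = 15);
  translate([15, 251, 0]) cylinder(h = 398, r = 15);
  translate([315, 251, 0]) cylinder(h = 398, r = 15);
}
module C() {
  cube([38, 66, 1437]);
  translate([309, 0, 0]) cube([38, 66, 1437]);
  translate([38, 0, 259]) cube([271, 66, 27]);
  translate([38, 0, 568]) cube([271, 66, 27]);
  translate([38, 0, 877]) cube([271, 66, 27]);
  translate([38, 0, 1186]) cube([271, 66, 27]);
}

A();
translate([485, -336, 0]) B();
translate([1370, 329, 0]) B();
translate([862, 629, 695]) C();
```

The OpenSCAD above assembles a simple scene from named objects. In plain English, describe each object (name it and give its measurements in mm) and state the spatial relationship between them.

A is a table with a 1300×924 mm rectangular top, 30 mm thick, top surface at z = 695 mm, supported by four round legs of 50 mm diameter, each leg's bounding box inset 46 mm from the nearest pair of top edges, running from the floor.

B is a four-legged stool. The seat is 330×266 mm, 42 mm thick, top at z = 440 mm. It stands on four round legs, each 30 mm in diameter, from z = 0 to the seat underside, each leg's axis is inset half a diameter from the nearest pair of seat edges (so the leg's bounding box is flush with the corner).

C is a straight ladder. Two 38×66 mm vertical rails, 1437 mm tall, stand 347 mm apart (outside-to-outside) with their front faces coplanar on the −y side. 4 rungs, each 66 mm deep and 27 mm tall, span between the inner faces of the rails, front faces flush with the rails. The lowest rung's underside is at z = 259 mm and rungs are spaced 309 mm apart (underside to underside).

Two stools sit around the table at the −y, +x sides. The ladder is on top of the table.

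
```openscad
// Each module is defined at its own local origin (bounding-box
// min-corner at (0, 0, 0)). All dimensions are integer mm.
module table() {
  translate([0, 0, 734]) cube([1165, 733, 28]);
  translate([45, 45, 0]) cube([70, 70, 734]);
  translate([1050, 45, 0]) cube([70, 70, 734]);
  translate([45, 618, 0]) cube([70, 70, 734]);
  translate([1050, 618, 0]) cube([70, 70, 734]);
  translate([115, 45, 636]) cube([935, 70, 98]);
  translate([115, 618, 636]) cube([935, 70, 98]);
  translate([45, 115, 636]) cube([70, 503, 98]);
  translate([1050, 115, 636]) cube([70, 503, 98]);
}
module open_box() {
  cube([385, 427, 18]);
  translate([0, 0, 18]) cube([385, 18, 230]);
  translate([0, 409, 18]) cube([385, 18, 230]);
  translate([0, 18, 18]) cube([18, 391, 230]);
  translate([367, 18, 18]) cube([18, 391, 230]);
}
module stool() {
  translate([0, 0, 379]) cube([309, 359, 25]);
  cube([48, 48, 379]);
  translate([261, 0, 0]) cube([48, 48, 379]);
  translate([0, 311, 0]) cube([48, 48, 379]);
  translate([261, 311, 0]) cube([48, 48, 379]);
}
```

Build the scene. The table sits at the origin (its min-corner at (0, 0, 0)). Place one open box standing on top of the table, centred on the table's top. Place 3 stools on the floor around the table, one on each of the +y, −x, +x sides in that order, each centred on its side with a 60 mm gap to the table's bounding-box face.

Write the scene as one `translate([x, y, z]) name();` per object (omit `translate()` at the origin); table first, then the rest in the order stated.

table();
translate([390, 153, 762]) open_box();
translate([428, 793, 0]) stool();
translate([-369, 187, 0]) stool();
translate([1225, 187, 0]) stool();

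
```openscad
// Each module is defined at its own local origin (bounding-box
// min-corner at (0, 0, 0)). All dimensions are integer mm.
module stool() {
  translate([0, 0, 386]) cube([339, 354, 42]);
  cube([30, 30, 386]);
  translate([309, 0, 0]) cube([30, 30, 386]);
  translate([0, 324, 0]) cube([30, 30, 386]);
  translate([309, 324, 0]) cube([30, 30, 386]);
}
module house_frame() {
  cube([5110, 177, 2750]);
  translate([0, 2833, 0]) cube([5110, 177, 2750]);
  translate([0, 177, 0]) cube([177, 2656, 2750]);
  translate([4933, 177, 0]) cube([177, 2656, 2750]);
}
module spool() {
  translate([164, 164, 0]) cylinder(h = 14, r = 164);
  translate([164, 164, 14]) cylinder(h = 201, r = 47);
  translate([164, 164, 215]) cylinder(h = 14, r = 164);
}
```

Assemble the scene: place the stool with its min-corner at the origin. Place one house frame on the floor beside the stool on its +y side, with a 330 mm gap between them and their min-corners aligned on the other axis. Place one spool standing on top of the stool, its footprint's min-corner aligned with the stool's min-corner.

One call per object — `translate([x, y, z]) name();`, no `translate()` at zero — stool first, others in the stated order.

stool();
translate([0, 684, 0]) house_frame();
translate([0, 0, 428]) spool();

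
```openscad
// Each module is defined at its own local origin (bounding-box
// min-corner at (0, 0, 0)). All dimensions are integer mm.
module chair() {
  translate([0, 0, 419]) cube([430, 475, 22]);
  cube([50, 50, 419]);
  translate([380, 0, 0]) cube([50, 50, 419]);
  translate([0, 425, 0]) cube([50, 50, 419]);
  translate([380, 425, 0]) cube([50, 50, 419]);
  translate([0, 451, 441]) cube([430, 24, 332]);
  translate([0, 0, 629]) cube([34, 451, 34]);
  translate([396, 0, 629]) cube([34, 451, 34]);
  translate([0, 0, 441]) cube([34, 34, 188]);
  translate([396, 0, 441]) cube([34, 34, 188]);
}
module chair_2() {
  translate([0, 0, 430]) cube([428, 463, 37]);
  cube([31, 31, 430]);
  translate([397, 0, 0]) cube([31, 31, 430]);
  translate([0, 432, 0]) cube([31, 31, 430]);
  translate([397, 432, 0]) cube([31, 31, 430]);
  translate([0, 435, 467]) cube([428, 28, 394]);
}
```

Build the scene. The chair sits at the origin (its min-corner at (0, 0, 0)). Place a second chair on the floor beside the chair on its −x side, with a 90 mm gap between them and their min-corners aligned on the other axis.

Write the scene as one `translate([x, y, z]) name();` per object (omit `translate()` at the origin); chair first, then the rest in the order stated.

chair();
translate([-518, 0, 0]) chair_2();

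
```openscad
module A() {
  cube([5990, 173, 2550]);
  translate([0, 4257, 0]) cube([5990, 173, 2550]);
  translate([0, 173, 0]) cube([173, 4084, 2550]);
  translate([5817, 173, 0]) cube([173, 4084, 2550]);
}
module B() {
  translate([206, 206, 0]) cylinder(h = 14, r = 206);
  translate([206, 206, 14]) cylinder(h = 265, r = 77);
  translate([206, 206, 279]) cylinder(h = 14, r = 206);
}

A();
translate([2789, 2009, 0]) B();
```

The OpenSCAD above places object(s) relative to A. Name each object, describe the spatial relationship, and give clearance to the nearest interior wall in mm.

Clearances: x = 2616, y = 1836; minimum 1836 mm.

A is a house frame. B is a spool. The spool sits inside the house frame, centred. The clearance to the nearest interior wall is 1836 mm.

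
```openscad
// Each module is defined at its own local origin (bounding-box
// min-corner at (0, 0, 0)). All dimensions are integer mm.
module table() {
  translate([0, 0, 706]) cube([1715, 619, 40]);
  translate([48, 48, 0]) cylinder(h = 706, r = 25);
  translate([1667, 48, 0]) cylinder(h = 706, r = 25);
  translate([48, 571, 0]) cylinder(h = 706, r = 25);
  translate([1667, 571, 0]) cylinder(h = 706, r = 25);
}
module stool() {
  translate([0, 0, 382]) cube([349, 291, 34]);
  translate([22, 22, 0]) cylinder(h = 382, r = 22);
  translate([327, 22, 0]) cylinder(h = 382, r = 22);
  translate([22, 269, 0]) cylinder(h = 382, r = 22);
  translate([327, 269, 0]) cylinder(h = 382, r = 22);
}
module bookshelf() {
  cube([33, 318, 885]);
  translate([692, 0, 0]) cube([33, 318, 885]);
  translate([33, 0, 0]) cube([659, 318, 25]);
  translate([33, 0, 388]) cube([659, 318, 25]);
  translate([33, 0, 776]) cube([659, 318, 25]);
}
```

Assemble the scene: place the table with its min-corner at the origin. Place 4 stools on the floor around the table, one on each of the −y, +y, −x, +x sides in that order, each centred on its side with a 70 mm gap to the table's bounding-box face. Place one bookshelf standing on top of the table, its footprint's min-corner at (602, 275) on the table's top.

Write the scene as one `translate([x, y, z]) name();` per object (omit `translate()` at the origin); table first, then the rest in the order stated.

table();
translate([683, -361, 0]) stool();
translate([683, 689, 0]) stool();
translate([-419, 164, 0]) stool();
translate([1785, 164, 0]) stool();
translate([602, 275, 746]) bookshelf();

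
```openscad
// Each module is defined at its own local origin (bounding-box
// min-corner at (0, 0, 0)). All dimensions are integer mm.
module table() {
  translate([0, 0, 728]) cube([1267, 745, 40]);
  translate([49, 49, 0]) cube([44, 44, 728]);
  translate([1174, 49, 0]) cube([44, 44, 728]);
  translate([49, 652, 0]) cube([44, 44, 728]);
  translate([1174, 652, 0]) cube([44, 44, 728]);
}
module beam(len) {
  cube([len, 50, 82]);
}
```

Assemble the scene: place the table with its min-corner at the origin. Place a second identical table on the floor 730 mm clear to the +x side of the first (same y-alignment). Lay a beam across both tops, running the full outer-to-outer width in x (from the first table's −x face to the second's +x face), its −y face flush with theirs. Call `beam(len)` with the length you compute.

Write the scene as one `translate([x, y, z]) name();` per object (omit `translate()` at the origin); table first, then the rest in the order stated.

table();
translate([1997, 0, 0]) table();
translate([0, 0, 768]) beam(3264);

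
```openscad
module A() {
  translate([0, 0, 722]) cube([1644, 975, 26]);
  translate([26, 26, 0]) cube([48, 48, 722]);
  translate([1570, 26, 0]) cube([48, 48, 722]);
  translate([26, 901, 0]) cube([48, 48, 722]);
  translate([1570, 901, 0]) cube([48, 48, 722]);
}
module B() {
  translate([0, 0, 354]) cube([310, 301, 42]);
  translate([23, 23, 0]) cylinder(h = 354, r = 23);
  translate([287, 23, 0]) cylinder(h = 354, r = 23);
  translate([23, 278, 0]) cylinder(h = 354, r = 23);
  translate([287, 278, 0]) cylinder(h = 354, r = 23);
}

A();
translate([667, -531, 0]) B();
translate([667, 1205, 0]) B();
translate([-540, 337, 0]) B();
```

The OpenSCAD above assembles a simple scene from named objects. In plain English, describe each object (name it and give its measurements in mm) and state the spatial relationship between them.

A is a rectangular dining table. The top is 1644×975×26 mm with its upper surface at z = 748 mm. It stands on four 48×48 mm square legs, each inset 26 mm from the nearest pair of top edges, running from the floor to the underside of the top.

B is a four-legged stool. The seat is a 310×301×42 mm slab whose top surface is at z = 396 mm; four round legs, each 46 mm in diameter, run from the floor (z = 0) to the underside of the seat, each leg's axis is inset half a diameter from the nearest pair of seat edges (so the leg's bounding box is flush with the corner).

Three stools sit around the table at the −y, +y, −x sides.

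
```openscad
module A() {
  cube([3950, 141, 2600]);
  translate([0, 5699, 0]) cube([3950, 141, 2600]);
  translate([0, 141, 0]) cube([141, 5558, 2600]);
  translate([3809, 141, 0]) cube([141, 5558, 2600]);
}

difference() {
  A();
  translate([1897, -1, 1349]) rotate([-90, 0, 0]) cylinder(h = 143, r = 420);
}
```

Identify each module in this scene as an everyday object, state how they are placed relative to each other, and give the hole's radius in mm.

The subtracted cylinder has r = 420 mm.

A is a house frame. The house frame has a circular hole through its front wall. The hole's radius is 420 mm.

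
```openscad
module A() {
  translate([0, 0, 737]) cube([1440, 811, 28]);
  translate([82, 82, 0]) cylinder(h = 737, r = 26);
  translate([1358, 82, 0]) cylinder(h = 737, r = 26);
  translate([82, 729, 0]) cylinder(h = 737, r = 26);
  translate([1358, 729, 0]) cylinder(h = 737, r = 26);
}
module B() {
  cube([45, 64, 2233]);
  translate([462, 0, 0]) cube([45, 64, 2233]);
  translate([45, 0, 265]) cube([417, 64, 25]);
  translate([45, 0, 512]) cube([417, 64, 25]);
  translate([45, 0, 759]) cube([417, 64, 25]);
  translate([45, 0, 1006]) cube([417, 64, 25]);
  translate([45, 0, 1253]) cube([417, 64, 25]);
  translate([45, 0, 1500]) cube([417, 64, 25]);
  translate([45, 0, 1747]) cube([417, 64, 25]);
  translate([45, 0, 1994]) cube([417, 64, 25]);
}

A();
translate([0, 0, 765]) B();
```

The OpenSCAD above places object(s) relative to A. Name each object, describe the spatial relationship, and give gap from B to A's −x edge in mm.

The ladder's min-x is at 0; the table's min-x is 0; gap = 0 mm.

A is a table. B is a ladder. The ladder is on top of the table. The gap from the ladder to the table's −x edge is 0 mm.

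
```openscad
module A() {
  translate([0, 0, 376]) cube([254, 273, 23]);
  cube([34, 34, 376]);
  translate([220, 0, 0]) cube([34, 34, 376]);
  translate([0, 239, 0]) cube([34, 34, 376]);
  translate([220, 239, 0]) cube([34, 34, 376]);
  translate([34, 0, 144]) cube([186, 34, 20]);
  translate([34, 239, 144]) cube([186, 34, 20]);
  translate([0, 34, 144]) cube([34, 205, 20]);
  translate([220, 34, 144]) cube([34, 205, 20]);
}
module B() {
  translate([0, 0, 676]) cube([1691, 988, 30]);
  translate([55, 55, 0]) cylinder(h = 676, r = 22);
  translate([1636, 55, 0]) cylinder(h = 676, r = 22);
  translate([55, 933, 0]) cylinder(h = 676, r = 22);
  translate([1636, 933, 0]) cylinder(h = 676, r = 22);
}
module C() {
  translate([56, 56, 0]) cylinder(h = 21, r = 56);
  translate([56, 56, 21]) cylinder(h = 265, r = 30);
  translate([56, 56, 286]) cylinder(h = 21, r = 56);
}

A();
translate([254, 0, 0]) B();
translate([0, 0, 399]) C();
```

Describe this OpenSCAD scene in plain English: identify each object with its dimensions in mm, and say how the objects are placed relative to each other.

A is a four-legged stool. The seat is a 254×273×23 mm slab whose top surface is at z = 399 mm; four square legs, each 34×34 mm in cross-section, run from the floor (z = 0) to the underside of the seat, each flush with a corner of the seat. Four stretchers, 34 mm wide and 20 mm tall, connect adjacent legs with their undersides at z = 144 mm, each running between the inner faces of the legs it joins and aligned with the legs' outer faces on the other axis.

B is a table: top 1691 mm (x) × 988 mm (y), 30 mm thick, upper face at z = 706 mm, on four round legs of 44 mm diameter, each leg's bounding box inset 33 mm from the nearest pair of top edges, running from z = 0 to the bottom of the top.

C is a spool: two coaxial disc flanges of radius 56 mm and thickness 21 mm, joined by a core cylinder of radius 30 mm and height 265 mm. The lower flange rests on z = 0 and the three cylinders share a vertical axis.

The table is against the stool's +x side, with their −y faces flush. The spool is on top of the stool.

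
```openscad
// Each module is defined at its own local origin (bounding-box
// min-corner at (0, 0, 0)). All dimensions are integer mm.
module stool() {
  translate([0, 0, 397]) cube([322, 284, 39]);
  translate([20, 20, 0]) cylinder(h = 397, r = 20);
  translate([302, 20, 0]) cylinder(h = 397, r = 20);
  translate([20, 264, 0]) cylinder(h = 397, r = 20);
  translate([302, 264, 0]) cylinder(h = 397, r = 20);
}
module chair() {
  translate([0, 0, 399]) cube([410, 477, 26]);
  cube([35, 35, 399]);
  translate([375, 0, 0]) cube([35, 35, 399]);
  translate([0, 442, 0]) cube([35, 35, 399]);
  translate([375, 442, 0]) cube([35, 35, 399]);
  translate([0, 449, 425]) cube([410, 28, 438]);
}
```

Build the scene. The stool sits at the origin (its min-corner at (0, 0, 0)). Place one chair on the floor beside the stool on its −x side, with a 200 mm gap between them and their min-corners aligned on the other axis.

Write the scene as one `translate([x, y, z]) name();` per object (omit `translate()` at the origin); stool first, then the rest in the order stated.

stool();
translate([-610, 0, 0]) chair();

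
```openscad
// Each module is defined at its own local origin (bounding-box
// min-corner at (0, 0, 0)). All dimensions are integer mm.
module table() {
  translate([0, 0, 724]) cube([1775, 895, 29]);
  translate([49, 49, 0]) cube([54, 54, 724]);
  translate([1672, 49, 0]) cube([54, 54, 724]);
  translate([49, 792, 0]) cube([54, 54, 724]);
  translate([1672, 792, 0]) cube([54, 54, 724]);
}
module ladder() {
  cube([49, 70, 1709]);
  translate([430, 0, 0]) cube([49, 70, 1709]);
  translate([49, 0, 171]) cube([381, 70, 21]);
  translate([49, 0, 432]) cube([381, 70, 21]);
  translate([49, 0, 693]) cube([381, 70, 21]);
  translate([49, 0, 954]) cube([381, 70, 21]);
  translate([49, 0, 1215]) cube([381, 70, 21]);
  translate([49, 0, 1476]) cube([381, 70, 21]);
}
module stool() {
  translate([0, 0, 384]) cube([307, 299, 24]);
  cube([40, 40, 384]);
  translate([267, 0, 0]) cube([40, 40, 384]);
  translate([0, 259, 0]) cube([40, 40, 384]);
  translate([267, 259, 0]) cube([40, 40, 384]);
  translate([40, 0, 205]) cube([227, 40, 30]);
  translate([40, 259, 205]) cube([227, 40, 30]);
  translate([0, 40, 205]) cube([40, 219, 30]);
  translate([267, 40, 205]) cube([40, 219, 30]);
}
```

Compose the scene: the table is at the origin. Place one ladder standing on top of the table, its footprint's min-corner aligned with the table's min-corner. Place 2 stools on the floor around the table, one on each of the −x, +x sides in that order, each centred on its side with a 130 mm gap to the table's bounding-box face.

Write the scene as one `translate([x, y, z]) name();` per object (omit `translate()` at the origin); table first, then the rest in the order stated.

table();
translate([0, 0, 753]) ladder();
translate([-437, 298, 0]) stool();
translate([1905, 298, 0]) stool();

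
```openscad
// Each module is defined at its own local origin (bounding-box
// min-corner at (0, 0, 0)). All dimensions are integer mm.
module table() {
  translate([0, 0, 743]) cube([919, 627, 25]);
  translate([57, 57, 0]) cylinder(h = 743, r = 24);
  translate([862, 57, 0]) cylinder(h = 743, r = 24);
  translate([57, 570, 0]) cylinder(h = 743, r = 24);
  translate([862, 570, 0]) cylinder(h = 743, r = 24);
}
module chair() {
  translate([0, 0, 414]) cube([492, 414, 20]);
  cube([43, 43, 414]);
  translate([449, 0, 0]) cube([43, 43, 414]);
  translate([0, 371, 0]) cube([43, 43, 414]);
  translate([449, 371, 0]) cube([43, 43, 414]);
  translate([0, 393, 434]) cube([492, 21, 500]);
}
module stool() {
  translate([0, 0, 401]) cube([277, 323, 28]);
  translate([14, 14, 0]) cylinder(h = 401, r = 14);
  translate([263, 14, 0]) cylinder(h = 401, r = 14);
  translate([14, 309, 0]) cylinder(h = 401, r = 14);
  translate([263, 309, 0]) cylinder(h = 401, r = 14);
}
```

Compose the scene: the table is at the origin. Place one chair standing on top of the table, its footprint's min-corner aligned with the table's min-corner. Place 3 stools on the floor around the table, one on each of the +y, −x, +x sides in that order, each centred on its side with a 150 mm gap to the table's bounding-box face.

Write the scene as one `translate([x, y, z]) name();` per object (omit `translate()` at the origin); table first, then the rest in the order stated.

table();
translate([0, 0, 768]) chair();
translate([321, 777, 0]) stool();
translate([-427, 152, 0]) stool();
translate([1069, 152, 0]) stool();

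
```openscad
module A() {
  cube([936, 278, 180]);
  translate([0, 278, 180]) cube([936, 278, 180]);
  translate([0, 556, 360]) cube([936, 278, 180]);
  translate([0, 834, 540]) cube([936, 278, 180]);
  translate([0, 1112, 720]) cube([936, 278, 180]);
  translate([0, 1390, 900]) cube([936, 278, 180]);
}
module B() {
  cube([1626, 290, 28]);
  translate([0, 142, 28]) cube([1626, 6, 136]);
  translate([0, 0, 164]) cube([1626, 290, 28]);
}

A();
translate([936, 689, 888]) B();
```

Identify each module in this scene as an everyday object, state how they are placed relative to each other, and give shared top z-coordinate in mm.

A is a staircase. B is an I-beam. The I-beam is beside the staircase with their tops flush at z = 1080. The shared top z-coordinate is 1080 mm.

Both tops at z = 1080 mm.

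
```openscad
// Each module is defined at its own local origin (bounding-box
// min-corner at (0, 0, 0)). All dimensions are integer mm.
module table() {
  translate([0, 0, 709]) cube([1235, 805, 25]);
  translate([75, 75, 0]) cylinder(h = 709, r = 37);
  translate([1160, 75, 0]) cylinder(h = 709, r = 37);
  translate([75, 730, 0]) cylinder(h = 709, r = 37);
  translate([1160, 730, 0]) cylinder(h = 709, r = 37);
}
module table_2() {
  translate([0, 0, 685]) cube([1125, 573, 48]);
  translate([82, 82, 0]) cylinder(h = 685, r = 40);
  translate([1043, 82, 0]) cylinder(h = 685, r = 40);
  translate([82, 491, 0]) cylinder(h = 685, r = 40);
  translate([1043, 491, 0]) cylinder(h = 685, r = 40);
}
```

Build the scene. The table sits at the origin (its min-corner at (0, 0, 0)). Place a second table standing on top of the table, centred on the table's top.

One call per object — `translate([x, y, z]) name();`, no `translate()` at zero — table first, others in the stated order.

table();
translate([55, 116, 734]) table_2();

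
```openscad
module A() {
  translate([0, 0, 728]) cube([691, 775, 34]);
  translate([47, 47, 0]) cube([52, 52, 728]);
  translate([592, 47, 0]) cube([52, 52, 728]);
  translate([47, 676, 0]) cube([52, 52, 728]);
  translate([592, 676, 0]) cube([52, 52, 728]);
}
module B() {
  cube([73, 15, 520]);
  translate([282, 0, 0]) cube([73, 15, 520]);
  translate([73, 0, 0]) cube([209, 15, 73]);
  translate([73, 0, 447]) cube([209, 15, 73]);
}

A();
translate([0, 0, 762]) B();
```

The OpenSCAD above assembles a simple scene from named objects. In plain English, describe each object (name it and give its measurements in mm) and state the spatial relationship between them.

A is a rectangular dining table. The top is 691×775×34 mm with its upper surface at z = 762 mm. It stands on four 52×52 mm square legs, each inset 47 mm from the nearest pair of top edges, running from the floor to the underside of the top.

B is a rectangular picture frame lying in the x–z plane (depth along y). The opening is 209 mm wide (x) by 374 mm tall (z), surrounded by a border 73 mm wide on all four sides. The frame is 15 mm deep and is made of two full-height vertical stiles with two horizontal rails fitted between them.

The picture frame is on top of the table.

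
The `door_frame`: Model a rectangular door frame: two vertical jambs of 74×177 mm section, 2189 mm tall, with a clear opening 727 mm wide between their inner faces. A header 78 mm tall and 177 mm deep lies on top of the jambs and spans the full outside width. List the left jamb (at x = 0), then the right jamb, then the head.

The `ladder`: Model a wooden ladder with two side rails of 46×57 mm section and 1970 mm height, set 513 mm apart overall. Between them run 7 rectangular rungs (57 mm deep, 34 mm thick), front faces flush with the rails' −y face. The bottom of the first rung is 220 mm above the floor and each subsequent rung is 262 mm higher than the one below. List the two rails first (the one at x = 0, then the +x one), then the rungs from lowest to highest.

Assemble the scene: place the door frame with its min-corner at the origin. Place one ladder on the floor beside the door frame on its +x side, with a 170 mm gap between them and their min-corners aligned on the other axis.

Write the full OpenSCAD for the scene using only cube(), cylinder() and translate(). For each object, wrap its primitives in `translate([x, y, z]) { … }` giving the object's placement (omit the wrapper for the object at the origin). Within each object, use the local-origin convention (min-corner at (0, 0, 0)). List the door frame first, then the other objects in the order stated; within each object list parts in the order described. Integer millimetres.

cube([74, 177, 2189]);
translate([801, 0, 0]) cube([74, 177, 2189]);
translate([0, 0, 2189]) cube([875, 177, 78]);
translate([1045, 0, 0]) {
  cube([46, 57, 1970]);
  translate([467, 0, 0]) cube([46, 57, 1970]);
  translate([46, 0, 220]) cube([421, 57, 34]);
  translate([46, 0, 482]) cube([421, 57, 34]);
  translate([46, 0, 744]) cube([421, 57, 34]);
  translate([46, 0, 1006]) cube([421, 57, 34]);
  translate([46, 0, 1268]) cube([421, 57, 34]);
  translate([46, 0, 1530]) cube([421, 57, 34]);
  translate([46, 0, 1792]) cube([421, 57, 34]);
}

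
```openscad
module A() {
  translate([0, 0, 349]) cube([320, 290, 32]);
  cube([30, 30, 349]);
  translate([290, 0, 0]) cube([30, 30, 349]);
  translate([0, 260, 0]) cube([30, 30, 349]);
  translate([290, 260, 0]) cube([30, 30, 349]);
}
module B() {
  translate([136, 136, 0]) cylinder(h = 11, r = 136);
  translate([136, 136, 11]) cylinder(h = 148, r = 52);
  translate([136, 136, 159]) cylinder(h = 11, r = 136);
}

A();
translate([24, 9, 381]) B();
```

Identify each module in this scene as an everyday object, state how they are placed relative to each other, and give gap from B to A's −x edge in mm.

A is a stool. B is a spool. The spool is on top of the stool, centred. The gap from the spool to the stool's −x edge is 24 mm.

The spool's min-x is at 24; the stool's min-x is 0; gap = 24 mm.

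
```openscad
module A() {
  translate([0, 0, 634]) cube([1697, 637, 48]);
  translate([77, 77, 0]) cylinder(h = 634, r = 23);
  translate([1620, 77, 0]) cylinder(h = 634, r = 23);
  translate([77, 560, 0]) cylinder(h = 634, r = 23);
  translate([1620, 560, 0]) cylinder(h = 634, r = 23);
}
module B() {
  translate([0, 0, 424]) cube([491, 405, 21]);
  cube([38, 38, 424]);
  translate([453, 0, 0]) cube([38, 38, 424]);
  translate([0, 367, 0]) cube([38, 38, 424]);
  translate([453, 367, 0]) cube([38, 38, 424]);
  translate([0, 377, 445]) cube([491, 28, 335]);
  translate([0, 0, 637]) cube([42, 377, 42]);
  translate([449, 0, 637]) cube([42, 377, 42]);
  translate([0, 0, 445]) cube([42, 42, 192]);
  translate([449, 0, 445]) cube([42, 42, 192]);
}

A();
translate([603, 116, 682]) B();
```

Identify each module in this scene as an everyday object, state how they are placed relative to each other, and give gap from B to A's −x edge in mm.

The chair's min-x is at 603; the table's min-x is 0; gap = 603 mm.

A is a table. B is a chair. The chair is on top of the table, centred. The gap from the chair to the table's −x edge is 603 mm.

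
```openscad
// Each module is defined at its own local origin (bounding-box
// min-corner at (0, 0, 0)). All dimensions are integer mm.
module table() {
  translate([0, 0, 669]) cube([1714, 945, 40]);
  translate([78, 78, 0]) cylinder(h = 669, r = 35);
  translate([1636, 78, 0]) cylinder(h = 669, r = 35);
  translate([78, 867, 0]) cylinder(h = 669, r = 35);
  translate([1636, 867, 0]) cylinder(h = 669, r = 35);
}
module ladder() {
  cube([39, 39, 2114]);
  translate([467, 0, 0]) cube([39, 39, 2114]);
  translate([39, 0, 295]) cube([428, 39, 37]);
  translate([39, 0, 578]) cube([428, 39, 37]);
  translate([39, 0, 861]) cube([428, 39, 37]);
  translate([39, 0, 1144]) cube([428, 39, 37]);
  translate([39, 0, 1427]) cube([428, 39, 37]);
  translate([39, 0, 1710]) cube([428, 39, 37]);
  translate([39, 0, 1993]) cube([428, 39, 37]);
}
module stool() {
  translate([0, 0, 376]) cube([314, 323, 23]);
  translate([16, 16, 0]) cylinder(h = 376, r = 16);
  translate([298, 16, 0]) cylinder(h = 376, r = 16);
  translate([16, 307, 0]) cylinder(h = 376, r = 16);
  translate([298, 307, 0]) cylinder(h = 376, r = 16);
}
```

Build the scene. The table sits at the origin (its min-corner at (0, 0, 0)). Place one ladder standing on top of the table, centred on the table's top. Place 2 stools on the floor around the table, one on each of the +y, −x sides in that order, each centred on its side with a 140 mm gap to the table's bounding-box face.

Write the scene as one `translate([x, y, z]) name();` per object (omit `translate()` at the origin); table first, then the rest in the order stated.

table();
translate([604, 453, 709]) ladder();
translate([700, 1085, 0]) stool();
translate([-454, 311, 0]) stool();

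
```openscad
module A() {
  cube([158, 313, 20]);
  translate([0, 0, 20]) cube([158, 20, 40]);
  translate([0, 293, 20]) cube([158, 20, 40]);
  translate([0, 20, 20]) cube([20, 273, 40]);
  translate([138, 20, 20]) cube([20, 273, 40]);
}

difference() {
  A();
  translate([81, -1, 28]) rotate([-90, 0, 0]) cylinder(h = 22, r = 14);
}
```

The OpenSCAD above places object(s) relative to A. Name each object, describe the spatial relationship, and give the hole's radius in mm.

A is an open box. The open box has a circular hole through its front wall. The hole's radius is 14 mm.

The subtracted cylinder has r = 14 mm.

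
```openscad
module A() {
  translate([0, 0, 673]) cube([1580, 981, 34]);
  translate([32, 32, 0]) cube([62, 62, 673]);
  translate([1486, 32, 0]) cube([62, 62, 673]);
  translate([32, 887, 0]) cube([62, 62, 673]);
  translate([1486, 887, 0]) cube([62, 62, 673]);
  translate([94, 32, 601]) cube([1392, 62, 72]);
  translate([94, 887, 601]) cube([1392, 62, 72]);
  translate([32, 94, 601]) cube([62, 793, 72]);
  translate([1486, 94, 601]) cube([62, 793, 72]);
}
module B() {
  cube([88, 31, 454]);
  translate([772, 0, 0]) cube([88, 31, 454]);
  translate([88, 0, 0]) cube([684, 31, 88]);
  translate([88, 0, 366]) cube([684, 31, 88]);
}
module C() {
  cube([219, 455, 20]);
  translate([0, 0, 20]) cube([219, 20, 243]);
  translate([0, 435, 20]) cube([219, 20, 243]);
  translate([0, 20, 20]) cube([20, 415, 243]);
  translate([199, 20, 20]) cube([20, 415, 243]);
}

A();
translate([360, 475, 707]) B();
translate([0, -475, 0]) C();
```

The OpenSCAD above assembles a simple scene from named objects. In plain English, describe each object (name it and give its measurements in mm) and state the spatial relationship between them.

A is a table with a 1580×981 mm rectangular top, 34 mm thick, top surface at z = 707 mm, supported by four 62×62 mm square legs, each inset 32 mm from the nearest pair of top edges, running from the floor. Four apron rails, 62 mm thick and 72 mm tall, run between adjacent legs with their top edges flush with the underside of the top and their outer faces flush with the legs' outer faces.

B is a picture frame with a 684×278 mm rectangular opening (x by z) and a uniform 88 mm border on every side. Frame depth is 31 mm along y. It is built from two vertical stiles running the full outside height and two horizontal rails spanning the gap between the stiles.

C is an open storage box with external size 219×455×263 mm and wall thickness 20 mm (the base is also 20 mm thick). The base covers the whole footprint; the four walls stand on the base, with the y-facing walls full-width and the x-facing walls fitting between their inner faces.

The picture frame is on top of the table, centred. The open box is on the floor beside the table on its −y side.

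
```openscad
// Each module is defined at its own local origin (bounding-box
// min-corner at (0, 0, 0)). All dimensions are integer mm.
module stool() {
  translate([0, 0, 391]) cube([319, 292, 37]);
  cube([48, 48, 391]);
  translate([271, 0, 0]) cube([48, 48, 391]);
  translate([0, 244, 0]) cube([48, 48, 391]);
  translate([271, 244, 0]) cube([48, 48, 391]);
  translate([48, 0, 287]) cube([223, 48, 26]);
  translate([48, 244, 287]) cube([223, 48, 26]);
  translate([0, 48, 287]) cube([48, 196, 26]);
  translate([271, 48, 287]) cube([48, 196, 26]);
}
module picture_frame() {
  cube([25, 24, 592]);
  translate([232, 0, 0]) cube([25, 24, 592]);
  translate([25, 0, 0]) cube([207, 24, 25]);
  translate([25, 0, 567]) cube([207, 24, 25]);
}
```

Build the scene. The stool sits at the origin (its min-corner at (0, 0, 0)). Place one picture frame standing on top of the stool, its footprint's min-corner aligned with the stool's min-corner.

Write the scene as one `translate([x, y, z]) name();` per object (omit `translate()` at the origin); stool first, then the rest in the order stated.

stool();
translate([0, 0, 428]) picture_frame();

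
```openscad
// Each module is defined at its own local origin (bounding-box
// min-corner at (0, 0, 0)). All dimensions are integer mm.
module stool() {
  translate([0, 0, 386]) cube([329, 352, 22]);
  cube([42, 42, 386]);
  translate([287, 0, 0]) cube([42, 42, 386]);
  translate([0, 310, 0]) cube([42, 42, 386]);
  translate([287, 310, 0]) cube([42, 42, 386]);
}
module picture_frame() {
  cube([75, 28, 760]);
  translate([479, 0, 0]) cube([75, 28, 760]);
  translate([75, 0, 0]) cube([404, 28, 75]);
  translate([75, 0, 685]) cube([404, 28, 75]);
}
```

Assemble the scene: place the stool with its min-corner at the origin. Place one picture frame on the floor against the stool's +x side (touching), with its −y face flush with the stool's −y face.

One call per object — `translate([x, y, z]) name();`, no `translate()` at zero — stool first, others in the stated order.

stool();
translate([329, 0, 0]) picture_frame();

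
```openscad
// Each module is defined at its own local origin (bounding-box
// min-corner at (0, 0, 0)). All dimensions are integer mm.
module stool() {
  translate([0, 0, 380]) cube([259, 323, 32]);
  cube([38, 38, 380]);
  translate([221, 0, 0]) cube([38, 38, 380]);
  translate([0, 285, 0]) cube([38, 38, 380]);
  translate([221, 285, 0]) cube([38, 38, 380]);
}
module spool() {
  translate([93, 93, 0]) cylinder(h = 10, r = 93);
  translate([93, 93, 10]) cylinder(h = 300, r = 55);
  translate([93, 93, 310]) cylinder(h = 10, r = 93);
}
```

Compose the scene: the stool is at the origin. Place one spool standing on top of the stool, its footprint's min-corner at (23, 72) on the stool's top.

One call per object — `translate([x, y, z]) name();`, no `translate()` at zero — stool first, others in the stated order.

stool();
translate([23, 72, 412]) spool();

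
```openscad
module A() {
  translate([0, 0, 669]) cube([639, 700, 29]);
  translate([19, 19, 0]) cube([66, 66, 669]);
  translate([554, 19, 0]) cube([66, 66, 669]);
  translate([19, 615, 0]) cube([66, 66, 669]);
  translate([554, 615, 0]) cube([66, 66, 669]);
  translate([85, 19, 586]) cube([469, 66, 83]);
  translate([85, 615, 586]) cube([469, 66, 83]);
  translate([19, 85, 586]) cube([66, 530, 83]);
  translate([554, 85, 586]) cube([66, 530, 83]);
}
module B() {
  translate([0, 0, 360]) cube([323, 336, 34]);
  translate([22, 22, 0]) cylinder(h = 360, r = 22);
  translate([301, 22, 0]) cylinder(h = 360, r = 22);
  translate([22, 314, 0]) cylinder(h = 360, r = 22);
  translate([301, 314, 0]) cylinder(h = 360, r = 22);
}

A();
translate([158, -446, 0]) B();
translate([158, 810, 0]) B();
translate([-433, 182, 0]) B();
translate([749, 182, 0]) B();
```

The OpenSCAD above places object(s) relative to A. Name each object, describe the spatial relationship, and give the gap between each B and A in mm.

Each stool's nearest face is 110 mm from the table's bounding box.

A is a table. B is a stool. Four stools sit around the table at the −y, +y, −x, +x sides. The gap between each stool and the table is 110 mm.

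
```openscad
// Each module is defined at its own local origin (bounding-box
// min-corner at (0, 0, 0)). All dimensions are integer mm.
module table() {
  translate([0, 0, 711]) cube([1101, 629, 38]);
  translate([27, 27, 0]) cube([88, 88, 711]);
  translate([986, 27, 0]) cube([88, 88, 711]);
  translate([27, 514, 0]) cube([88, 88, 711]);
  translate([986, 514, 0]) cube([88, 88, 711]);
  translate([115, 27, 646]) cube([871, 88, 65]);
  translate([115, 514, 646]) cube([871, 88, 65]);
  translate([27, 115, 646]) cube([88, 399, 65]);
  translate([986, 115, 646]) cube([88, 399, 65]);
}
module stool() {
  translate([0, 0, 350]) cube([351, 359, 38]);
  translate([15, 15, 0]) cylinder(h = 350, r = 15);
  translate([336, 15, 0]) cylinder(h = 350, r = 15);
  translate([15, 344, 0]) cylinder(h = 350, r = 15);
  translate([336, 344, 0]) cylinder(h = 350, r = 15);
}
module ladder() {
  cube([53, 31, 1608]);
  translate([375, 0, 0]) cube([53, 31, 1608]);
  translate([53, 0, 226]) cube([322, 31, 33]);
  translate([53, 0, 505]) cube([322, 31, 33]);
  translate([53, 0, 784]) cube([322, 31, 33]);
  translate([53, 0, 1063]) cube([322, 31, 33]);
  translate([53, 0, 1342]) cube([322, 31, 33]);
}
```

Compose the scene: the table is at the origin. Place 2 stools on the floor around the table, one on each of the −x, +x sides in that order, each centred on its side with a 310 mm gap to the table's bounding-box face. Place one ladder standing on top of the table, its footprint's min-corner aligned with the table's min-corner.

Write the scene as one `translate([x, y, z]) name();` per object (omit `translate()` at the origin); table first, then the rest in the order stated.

table();
translate([-661, 135, 0]) stool();
translate([1411, 135, 0]) stool();
translate([0, 0, 749]) ladder();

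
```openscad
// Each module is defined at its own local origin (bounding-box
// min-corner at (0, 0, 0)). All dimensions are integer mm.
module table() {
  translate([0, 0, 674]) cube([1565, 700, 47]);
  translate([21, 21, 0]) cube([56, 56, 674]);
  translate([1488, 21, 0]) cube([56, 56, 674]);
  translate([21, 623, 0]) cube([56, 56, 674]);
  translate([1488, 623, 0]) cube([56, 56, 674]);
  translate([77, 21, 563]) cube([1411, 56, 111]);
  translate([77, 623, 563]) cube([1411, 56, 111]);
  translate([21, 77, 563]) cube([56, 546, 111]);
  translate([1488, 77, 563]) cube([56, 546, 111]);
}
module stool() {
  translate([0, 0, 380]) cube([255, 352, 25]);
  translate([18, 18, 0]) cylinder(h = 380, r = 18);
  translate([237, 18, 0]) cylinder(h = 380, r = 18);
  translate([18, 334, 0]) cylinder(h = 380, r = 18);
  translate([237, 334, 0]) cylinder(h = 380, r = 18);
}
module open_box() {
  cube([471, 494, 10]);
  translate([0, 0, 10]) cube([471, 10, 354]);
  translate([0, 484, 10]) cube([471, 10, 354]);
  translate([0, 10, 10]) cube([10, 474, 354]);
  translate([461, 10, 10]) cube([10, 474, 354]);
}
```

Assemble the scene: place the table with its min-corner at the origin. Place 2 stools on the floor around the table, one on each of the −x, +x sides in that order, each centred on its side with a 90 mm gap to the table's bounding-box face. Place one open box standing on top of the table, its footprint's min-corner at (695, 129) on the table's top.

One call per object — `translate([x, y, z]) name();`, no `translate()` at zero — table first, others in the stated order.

table();
translate([-345, 174, 0]) stool();
translate([1655, 174, 0]) stool();
translate([695, 129, 721]) open_box();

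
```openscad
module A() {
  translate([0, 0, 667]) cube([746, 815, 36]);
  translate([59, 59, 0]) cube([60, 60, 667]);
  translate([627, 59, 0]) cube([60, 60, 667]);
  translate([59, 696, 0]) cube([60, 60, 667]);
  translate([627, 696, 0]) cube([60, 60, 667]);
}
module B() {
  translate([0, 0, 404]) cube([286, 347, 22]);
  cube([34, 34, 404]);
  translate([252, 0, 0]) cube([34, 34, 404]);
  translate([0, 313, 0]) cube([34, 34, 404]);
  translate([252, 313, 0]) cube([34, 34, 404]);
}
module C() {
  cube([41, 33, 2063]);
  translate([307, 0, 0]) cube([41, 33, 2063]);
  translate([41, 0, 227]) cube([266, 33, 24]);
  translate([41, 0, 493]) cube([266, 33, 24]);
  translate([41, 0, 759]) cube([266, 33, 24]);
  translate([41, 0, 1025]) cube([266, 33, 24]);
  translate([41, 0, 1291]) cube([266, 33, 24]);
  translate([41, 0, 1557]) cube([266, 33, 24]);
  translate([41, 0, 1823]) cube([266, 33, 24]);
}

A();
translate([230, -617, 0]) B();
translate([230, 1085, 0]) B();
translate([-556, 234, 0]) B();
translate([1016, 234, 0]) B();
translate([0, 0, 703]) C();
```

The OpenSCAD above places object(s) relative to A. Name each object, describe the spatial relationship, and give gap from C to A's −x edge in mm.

The ladder's min-x is at 0; the table's min-x is 0; gap = 0 mm.

A is a table. B is a stool. C is a ladder. Four stools sit around the table at the −y, +y, −x, +x sides. The ladder is on top of the table. The gap from the ladder to the table's −x edge is 0 mm.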